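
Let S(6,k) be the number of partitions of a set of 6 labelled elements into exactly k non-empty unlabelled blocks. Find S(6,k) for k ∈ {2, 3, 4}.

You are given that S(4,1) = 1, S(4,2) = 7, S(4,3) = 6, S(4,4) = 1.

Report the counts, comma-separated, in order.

i=5: T(5,1)=0+1·1=1 | T(5,2)=1+2·7=15 | T(5,3)=7+3·6=25 | T(5,4)=6+4·1=10
i=6: T(6,2)=1+2·15=31 | T(6,3)=15+3·25=90 | T(6,4)=25+4·10=65
Read S(6,2) = 31, S(6,3) = 90, S(6,4) = 65.

31, 90, 65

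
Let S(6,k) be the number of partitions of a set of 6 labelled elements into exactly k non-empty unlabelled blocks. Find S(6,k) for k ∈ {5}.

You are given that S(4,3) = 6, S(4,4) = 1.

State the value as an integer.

15

r5: T_5,4=4×1+6=10; T_5,5=5×0+1=1
r6: T_6,5=5×1+10=15
Read S(6,5) = 15.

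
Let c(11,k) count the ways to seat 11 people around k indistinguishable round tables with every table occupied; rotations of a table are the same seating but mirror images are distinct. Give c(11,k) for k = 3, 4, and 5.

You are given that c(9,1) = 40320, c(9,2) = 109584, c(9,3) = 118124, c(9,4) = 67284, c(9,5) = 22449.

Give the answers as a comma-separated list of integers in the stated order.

@10  (10,2):109584·9+40320→1026576, (10,3):118124·9+109584→1172700, (10,4):67284·9+118124→723680, (10,5):22449·9+67284→269325
@11  (11,3):1172700·10+1026576→12753576, (11,4):723680·10+1172700→8409500, (11,5):269325·10+723680→3416930
Read c(11,3) = 12753576, c(11,4) = 8409500, c(11,5) = 3416930.

12753576, 8409500, 3416930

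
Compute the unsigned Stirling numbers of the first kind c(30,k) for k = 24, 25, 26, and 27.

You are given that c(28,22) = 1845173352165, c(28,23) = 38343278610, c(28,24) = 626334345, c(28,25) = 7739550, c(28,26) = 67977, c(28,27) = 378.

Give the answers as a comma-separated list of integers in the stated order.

@29  (29,23):38343278610·28+1845173352165→2918785153245, (29,24):626334345·28+38343278610→55880640270, (29,25):7739550·28+626334345→843041745, (29,26):67977·28+7739550→9642906, (29,27):378·28+67977→78561
@30  (30,24):55880640270·29+2918785153245→4539323721075, (30,25):843041745·29+55880640270→80328850875, (30,26):9642906·29+843041745→1122686019, (30,27):78561·29+9642906→11921175
Read c(30,24) = 4539323721075, c(30,25) = 80328850875, c(30,26) = 1122686019, c(30,27) = 11921175.

4539323721075, 80328850875, 1122686019, 11921175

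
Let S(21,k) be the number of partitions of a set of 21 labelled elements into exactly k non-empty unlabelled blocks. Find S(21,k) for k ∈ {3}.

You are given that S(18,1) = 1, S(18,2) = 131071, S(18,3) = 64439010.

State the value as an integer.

i=19: T(19,1)=0+1·1=1 | T(19,2)=1+2·131071=262143 | T(19,3)=131071+3·64439010=193448101
i=20: T(20,2)=1+2·262143=524287 | T(20,3)=262143+3·193448101=580606446
i=21: T(21,3)=524287+3·580606446=1742343625
Read S(21,3) = 1742343625.

1742343625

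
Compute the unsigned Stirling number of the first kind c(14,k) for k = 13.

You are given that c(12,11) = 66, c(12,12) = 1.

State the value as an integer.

91

[13] T[13,12]:12*1+66=78 · T[13,13]:12*0+1=1
[14] T[14,13]:13*1+78=91
Read c(14,13) = 91.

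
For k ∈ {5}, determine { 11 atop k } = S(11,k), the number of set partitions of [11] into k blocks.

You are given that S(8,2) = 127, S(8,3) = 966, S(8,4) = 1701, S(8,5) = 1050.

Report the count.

r9: T_9,3=3×966+127=3025; T_9,4=4×1701+966=7770; T_9,5=5×1050+1701=6951
r10: T_10,4=4×7770+3025=34105; T_10,5=5×6951+7770=42525
r11: T_11,5=5×42525+34105=246730
Read S(11,5) = 246730.

246730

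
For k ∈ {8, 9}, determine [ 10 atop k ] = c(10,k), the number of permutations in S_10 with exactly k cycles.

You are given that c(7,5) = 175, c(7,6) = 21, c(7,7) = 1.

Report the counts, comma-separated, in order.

870, 45

r8: T_8,6=7×21+175=322; T_8,7=7×1+21=28; T_8,8=7×0+1=1
r9: T_9,7=8×28+322=546; T_9,8=8×1+28=36; T_9,9=8×0+1=1
r10: T_10,8=9×36+546=870; T_10,9=9×1+36=45
Read c(10,8) = 870, c(10,9) = 45.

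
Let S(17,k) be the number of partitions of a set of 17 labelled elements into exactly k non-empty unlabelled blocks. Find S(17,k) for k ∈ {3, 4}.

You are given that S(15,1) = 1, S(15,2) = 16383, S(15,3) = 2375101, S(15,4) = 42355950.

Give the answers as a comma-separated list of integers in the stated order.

i=16: T(16,2)=1+2·16383=32767 | T(16,3)=16383+3·2375101=7141686 | T(16,4)=2375101+4·42355950=171798901
i=17: T(17,3)=32767+3·7141686=21457825 | T(17,4)=7141686+4·171798901=694337290
Read S(17,3) = 21457825, S(17,4) = 694337290.

21457825, 694337290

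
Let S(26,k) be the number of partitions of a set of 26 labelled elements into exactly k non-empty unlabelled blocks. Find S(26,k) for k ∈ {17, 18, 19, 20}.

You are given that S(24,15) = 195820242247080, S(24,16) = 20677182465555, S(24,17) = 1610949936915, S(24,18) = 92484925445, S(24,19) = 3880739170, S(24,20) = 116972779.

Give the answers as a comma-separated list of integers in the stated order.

1343731795378830, 107025546101760, 6433839018750, 290622864675

r25: T_25,16=16×20677182465555+195820242247080=526655161695960; T_25,17=17×1610949936915+20677182465555=48063331393110; T_25,18=18×92484925445+1610949936915=3275678594925; T_25,19=19×3880739170+92484925445=166218969675; T_25,20=20×116972779+3880739170=6220194750
r26: T_26,17=17×48063331393110+526655161695960=1343731795378830; T_26,18=18×3275678594925+48063331393110=107025546101760; T_26,19=19×166218969675+3275678594925=6433839018750; T_26,20=20×6220194750+166218969675=290622864675
Read S(26,17) = 1343731795378830, S(26,18) = 107025546101760, S(26,19) = 6433839018750, S(26,20) = 290622864675.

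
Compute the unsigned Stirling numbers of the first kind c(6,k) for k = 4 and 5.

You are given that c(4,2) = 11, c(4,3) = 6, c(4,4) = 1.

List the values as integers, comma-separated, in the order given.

i=5: T(5,3)=11+4·6=35 | T(5,4)=6+4·1=10 | T(5,5)=1+4·0=1
i=6: T(6,4)=35+5·10=85 | T(6,5)=10+5·1=15
Read c(6,4) = 85, c(6,5) = 15.

85, 15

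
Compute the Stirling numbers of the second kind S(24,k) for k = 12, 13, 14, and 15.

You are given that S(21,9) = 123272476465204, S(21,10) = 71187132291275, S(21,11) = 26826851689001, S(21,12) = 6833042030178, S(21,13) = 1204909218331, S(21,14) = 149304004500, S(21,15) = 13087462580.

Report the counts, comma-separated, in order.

r22: T_22,10=10×71187132291275+123272476465204=835143799377954; T_22,11=11×26826851689001+71187132291275=366282500870286; T_22,12=12×6833042030178+26826851689001=108823356051137; T_22,13=13×1204909218331+6833042030178=22496861868481; T_22,14=14×149304004500+1204909218331=3295165281331; T_22,15=15×13087462580+149304004500=345615943200
r23: T_23,11=11×366282500870286+835143799377954=4864251308951100; T_23,12=12×108823356051137+366282500870286=1672162773483930; T_23,13=13×22496861868481+108823356051137=401282560341390; T_23,14=14×3295165281331+22496861868481=68629175807115; T_23,15=15×345615943200+3295165281331=8479404429331
r24: T_24,12=12×1672162773483930+4864251308951100=24930204590758260; T_24,13=13×401282560341390+1672162773483930=6888836057922000; T_24,14=14×68629175807115+401282560341390=1362091021641000; T_24,15=15×8479404429331+68629175807115=195820242247080
Read S(24,12) = 24930204590758260, S(24,13) = 6888836057922000, S(24,14) = 1362091021641000, S(24,15) = 195820242247080.

24930204590758260, 6888836057922000, 1362091021641000, 195820242247080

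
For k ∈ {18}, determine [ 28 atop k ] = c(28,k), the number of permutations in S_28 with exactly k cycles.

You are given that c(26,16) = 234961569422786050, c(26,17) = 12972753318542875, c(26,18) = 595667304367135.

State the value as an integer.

1340675942971287195

[27] T[27,17]:26*12972753318542875+234961569422786050=572253155704900800 · T[27,18]:26*595667304367135+12972753318542875=28460103232088385
[28] T[28,18]:27*28460103232088385+572253155704900800=1340675942971287195
Read c(28,18) = 1340675942971287195.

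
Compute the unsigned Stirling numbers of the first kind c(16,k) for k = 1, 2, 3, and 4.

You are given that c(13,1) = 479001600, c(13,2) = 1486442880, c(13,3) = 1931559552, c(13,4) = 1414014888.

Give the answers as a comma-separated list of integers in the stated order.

1307674368000, 4339163001600, 6165817614720, 5056995703824

@14  (14,1):479001600·13+0→6227020800, (14,2):1486442880·13+479001600→19802759040, (14,3):1931559552·13+1486442880→26596717056, (14,4):1414014888·13+1931559552→20313753096
@15  (15,1):6227020800·14+0→87178291200, (15,2):19802759040·14+6227020800→283465647360, (15,3):26596717056·14+19802759040→392156797824, (15,4):20313753096·14+26596717056→310989260400
@16  (16,1):87178291200·15+0→1307674368000, (16,2):283465647360·15+87178291200→4339163001600, (16,3):392156797824·15+283465647360→6165817614720, (16,4):310989260400·15+392156797824→5056995703824
Read c(16,1) = 1307674368000, c(16,2) = 4339163001600, c(16,3) = 6165817614720, c(16,4) = 5056995703824.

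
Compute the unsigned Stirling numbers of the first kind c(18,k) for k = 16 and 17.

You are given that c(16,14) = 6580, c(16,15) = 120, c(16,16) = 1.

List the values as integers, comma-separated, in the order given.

10812, 153

@17  (17,15):120·16+6580→8500, (17,16):1·16+120→136, (17,17):0·16+1→1
@18  (18,16):136·17+8500→10812, (18,17):1·17+136→153
Read c(18,16) = 10812, c(18,17) = 153.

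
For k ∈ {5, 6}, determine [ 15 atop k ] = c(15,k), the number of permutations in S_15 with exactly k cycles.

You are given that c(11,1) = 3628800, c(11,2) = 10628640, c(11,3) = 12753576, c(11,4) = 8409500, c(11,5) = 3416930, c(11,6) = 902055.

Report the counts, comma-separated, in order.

159721605680, 56663366760

@12  (12,2):10628640·11+3628800→120543840, (12,3):12753576·11+10628640→150917976, (12,4):8409500·11+12753576→105258076, (12,5):3416930·11+8409500→45995730, (12,6):902055·11+3416930→13339535
@13  (13,3):150917976·12+120543840→1931559552, (13,4):105258076·12+150917976→1414014888, (13,5):45995730·12+105258076→657206836, (13,6):13339535·12+45995730→206070150
@14  (14,4):1414014888·13+1931559552→20313753096, (14,5):657206836·13+1414014888→9957703756, (14,6):206070150·13+657206836→3336118786
@15  (15,5):9957703756·14+20313753096→159721605680, (15,6):3336118786·14+9957703756→56663366760
Read c(15,5) = 159721605680, c(15,6) = 56663366760.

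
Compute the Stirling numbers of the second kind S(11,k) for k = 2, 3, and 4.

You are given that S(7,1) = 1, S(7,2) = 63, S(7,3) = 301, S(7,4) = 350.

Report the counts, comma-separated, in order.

1023, 28501, 145750

r8: T_8,1=1×1+0=1; T_8,2=2×63+1=127; T_8,3=3×301+63=966; T_8,4=4×350+301=1701
r9: T_9,1=1×1+0=1; T_9,2=2×127+1=255; T_9,3=3×966+127=3025; T_9,4=4×1701+966=7770
r10: T_10,1=1×1+0=1; T_10,2=2×255+1=511; T_10,3=3×3025+255=9330; T_10,4=4×7770+3025=34105
r11: T_11,2=2×511+1=1023; T_11,3=3×9330+511=28501; T_11,4=4×34105+9330=145750
Read S(11,2) = 1023, S(11,3) = 28501, S(11,4) = 145750.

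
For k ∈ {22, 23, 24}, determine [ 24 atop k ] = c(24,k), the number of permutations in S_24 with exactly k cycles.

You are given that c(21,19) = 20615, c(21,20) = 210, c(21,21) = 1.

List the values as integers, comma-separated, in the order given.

35926, 276, 1

i=22: T(22,20)=20615+21·210=25025 | T(22,21)=210+21·1=231 | T(22,22)=1+21·0=1
i=23: T(23,21)=25025+22·231=30107 | T(23,22)=231+22·1=253 | T(23,23)=1+22·0=1
i=24: T(24,22)=30107+23·253=35926 | T(24,23)=253+23·1=276 | T(24,24)=1+23·0=1
Read c(24,22) = 35926, c(24,23) = 276, c(24,24) = 1.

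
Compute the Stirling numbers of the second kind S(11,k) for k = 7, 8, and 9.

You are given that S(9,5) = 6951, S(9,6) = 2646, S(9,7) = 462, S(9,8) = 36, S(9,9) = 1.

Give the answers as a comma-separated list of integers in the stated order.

63987, 11880, 1155

i=10: T(10,6)=6951+6·2646=22827 | T(10,7)=2646+7·462=5880 | T(10,8)=462+8·36=750 | T(10,9)=36+9·1=45
i=11: T(11,7)=22827+7·5880=63987 | T(11,8)=5880+8·750=11880 | T(11,9)=750+9·45=1155
Read S(11,7) = 63987, S(11,8) = 11880, S(11,9) = 1155.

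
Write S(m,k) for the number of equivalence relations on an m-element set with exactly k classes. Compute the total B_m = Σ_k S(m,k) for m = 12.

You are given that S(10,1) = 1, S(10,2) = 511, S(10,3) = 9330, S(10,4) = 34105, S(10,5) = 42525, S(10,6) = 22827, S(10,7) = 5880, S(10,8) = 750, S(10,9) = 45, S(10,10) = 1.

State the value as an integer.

4213597

i=11: T(11,1)=0+1·1=1 | T(11,2)=1+2·511=1023 | T(11,3)=511+3·9330=28501 | T(11,4)=9330+4·34105=145750 | T(11,5)=34105+5·42525=246730 | T(11,6)=42525+6·22827=179487 | T(11,7)=22827+7·5880=63987 | T(11,8)=5880+8·750=11880 | T(11,9)=750+9·45=1155 | T(11,10)=45+10·1=55 | T(11,11)=1+11·0=1
i=12: T(12,1)=0+1·1=1 | T(12,2)=1+2·1023=2047 | T(12,3)=1023+3·28501=86526 | T(12,4)=28501+4·145750=611501 | T(12,5)=145750+5·246730=1379400 | T(12,6)=246730+6·179487=1323652 | T(12,7)=179487+7·63987=627396 | T(12,8)=63987+8·11880=159027 | T(12,9)=11880+9·1155=22275 | T(12,10)=1155+10·55=1705 | T(12,11)=55+11·1=66 | T(12,12)=1+12·0=1
B_12 = ΣS(12,k) = 1+2047+86526+611501+1379400+1323652+627396+159027+22275+1705+66+1 = 4213597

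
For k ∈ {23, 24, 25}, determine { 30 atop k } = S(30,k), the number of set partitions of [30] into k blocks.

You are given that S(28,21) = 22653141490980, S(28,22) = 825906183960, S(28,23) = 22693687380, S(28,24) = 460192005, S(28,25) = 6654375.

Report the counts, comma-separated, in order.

71823880393200, 2157580085700, 49402080000

@29  (29,22):825906183960·22+22653141490980→40823077538100, (29,23):22693687380·23+825906183960→1347860993700, (29,24):460192005·24+22693687380→33738295500, (29,25):6654375·25+460192005→626551380
@30  (30,23):1347860993700·23+40823077538100→71823880393200, (30,24):33738295500·24+1347860993700→2157580085700, (30,25):626551380·25+33738295500→49402080000
Read S(30,23) = 71823880393200, S(30,24) = 2157580085700, S(30,25) = 49402080000.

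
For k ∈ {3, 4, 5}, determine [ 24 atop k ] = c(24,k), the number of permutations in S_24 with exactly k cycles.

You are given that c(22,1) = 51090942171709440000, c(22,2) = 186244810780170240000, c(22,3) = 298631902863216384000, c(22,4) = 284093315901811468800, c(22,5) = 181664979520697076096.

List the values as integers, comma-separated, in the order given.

@23  (23,2):186244810780170240000·22+51090942171709440000→4148476779335454720000, (23,3):298631902863216384000·22+186244810780170240000→6756146673770930688000, (23,4):284093315901811468800·22+298631902863216384000→6548684852703068697600, (23,5):181664979520697076096·22+284093315901811468800→4280722865357147142912
@24  (24,3):6756146673770930688000·23+4148476779335454720000→159539850276066860544000, (24,4):6548684852703068697600·23+6756146673770930688000→157375898285941510732800, (24,5):4280722865357147142912·23+6548684852703068697600→105005310755917452984576
Read c(24,3) = 159539850276066860544000, c(24,4) = 157375898285941510732800, c(24,5) = 105005310755917452984576.

159539850276066860544000, 157375898285941510732800, 105005310755917452984576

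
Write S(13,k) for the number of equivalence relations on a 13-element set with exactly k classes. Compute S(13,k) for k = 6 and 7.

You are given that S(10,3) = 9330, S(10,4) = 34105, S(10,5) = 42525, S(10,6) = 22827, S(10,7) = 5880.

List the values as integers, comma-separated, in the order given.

r11: T_11,4=4×34105+9330=145750; T_11,5=5×42525+34105=246730; T_11,6=6×22827+42525=179487; T_11,7=7×5880+22827=63987
r12: T_12,5=5×246730+145750=1379400; T_12,6=6×179487+246730=1323652; T_12,7=7×63987+179487=627396
r13: T_13,6=6×1323652+1379400=9321312; T_13,7=7×627396+1323652=5715424
Read S(13,6) = 9321312, S(13,7) = 5715424.

9321312, 5715424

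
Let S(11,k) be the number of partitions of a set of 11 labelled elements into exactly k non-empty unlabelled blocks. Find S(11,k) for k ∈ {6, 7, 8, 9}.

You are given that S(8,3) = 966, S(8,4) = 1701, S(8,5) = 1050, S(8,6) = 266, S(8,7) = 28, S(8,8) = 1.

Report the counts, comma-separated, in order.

r9: T_9,4=4×1701+966=7770; T_9,5=5×1050+1701=6951; T_9,6=6×266+1050=2646; T_9,7=7×28+266=462; T_9,8=8×1+28=36; T_9,9=9×0+1=1
r10: T_10,5=5×6951+7770=42525; T_10,6=6×2646+6951=22827; T_10,7=7×462+2646=5880; T_10,8=8×36+462=750; T_10,9=9×1+36=45
r11: T_11,6=6×22827+42525=179487; T_11,7=7×5880+22827=63987; T_11,8=8×750+5880=11880; T_11,9=9×45+750=1155
Read S(11,6) = 179487, S(11,7) = 63987, S(11,8) = 11880, S(11,9) = 1155.

179487, 63987, 11880, 1155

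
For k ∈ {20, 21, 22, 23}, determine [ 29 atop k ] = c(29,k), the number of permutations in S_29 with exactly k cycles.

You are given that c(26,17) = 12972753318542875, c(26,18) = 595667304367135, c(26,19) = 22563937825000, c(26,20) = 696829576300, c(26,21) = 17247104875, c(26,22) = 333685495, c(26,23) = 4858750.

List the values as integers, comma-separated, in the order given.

124243455209483610, 4285624815406935, 123268226851770, 2918785153245

row 27: T[27][18]=26·595667304367135+12972753318542875=28460103232088385  T[27][19]=26·22563937825000+595667304367135=1182329687817135  T[27][20]=26·696829576300+22563937825000=40681506808800  T[27][21]=26·17247104875+696829576300=1145254303050  T[27][22]=26·333685495+17247104875=25922927745  T[27][23]=26·4858750+333685495=460012995
row 28: T[28][19]=27·1182329687817135+28460103232088385=60383004803151030  T[28][20]=27·40681506808800+1182329687817135=2280730371654735  T[28][21]=27·1145254303050+40681506808800=71603372991150  T[28][22]=27·25922927745+1145254303050=1845173352165  T[28][23]=27·460012995+25922927745=38343278610
row 29: T[29][20]=28·2280730371654735+60383004803151030=124243455209483610  T[29][21]=28·71603372991150+2280730371654735=4285624815406935  T[29][22]=28·1845173352165+71603372991150=123268226851770  T[29][23]=28·38343278610+1845173352165=2918785153245
Read c(29,20) = 124243455209483610, c(29,21) = 4285624815406935, c(29,22) = 123268226851770, c(29,23) = 2918785153245.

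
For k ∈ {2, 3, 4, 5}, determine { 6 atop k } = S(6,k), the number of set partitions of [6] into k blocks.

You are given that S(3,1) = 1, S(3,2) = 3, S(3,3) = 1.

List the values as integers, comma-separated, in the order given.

row 4: T[4][1]=1·1+0=1  T[4][2]=2·3+1=7  T[4][3]=3·1+3=6  T[4][4]=4·0+1=1
row 5: T[5][1]=1·1+0=1  T[5][2]=2·7+1=15  T[5][3]=3·6+7=25  T[5][4]=4·1+6=10  T[5][5]=5·0+1=1
row 6: T[6][2]=2·15+1=31  T[6][3]=3·25+15=90  T[6][4]=4·10+25=65  T[6][5]=5·1+10=15
Read S(6,2) = 31, S(6,3) = 90, S(6,4) = 65, S(6,5) = 15.

31, 90, 65, 15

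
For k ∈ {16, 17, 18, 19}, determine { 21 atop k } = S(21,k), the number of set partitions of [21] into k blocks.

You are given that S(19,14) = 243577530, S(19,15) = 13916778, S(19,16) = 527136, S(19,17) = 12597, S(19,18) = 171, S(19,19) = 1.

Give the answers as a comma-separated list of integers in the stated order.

809944464, 34952799, 1023435, 19285

@20  (20,15):13916778·15+243577530→452329200, (20,16):527136·16+13916778→22350954, (20,17):12597·17+527136→741285, (20,18):171·18+12597→15675, (20,19):1·19+171→190
@21  (21,16):22350954·16+452329200→809944464, (21,17):741285·17+22350954→34952799, (21,18):15675·18+741285→1023435, (21,19):190·19+15675→19285
Read S(21,16) = 809944464, S(21,17) = 34952799, S(21,18) = 1023435, S(21,19) = 19285.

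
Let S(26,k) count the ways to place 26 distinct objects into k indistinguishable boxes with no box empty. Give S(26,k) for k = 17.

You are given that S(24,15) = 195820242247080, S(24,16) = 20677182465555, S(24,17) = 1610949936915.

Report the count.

1343731795378830

i=25: T(25,16)=195820242247080+16·20677182465555=526655161695960 | T(25,17)=20677182465555+17·1610949936915=48063331393110
i=26: T(26,17)=526655161695960+17·48063331393110=1343731795378830
Read S(26,17) = 1343731795378830.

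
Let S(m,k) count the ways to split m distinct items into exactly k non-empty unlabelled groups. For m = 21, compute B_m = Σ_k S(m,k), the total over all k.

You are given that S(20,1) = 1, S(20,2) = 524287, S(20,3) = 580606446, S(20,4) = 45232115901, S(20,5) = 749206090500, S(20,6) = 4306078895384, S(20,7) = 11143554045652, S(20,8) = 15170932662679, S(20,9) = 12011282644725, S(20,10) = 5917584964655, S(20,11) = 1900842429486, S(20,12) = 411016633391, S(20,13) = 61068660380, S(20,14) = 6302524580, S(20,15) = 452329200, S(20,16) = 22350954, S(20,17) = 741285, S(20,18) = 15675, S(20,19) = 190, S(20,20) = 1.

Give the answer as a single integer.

474869816156751

@21  (21,1):1·1+0→1, (21,2):524287·2+1→1048575, (21,3):580606446·3+524287→1742343625, (21,4):45232115901·4+580606446→181509070050, (21,5):749206090500·5+45232115901→3791262568401, (21,6):4306078895384·6+749206090500→26585679462804, (21,7):11143554045652·7+4306078895384→82310957214948, (21,8):15170932662679·8+11143554045652→132511015347084, (21,9):12011282644725·9+15170932662679→123272476465204, (21,10):5917584964655·10+12011282644725→71187132291275, (21,11):1900842429486·11+5917584964655→26826851689001, (21,12):411016633391·12+1900842429486→6833042030178, (21,13):61068660380·13+411016633391→1204909218331, (21,14):6302524580·14+61068660380→149304004500, (21,15):452329200·15+6302524580→13087462580, (21,16):22350954·16+452329200→809944464, (21,17):741285·17+22350954→34952799, (21,18):15675·18+741285→1023435, (21,19):190·19+15675→19285, (21,20):1·20+190→210, (21,21):0·21+1→1
B_21 = ΣS(21,k) = 1+1048575+1742343625+181509070050+3791262568401+26585679462804+82310957214948+132511015347084+123272476465204+71187132291275+26826851689001+6833042030178+1204909218331+149304004500+13087462580+809944464+34952799+1023435+19285+210+1 = 474869816156751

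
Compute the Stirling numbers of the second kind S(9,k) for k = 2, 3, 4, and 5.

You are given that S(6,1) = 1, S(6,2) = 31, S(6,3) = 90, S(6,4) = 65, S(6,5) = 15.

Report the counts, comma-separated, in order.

255, 3025, 7770, 6951

row 7: T[7][1]=1·1+0=1  T[7][2]=2·31+1=63  T[7][3]=3·90+31=301  T[7][4]=4·65+90=350  T[7][5]=5·15+65=140
row 8: T[8][1]=1·1+0=1  T[8][2]=2·63+1=127  T[8][3]=3·301+63=966  T[8][4]=4·350+301=1701  T[8][5]=5·140+350=1050
row 9: T[9][2]=2·127+1=255  T[9][3]=3·966+127=3025  T[9][4]=4·1701+966=7770  T[9][5]=5·1050+1701=6951
Read S(9,2) = 255, S(9,3) = 3025, S(9,4) = 7770, S(9,5) = 6951.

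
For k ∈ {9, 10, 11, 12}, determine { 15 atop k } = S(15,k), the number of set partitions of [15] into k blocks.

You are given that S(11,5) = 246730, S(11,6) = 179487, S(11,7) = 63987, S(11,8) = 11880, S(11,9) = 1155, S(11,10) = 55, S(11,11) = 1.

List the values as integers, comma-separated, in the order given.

r12: T_12,6=6×179487+246730=1323652; T_12,7=7×63987+179487=627396; T_12,8=8×11880+63987=159027; T_12,9=9×1155+11880=22275; T_12,10=10×55+1155=1705; T_12,11=11×1+55=66; T_12,12=12×0+1=1
r13: T_13,7=7×627396+1323652=5715424; T_13,8=8×159027+627396=1899612; T_13,9=9×22275+159027=359502; T_13,10=10×1705+22275=39325; T_13,11=11×66+1705=2431; T_13,12=12×1+66=78
r14: T_14,8=8×1899612+5715424=20912320; T_14,9=9×359502+1899612=5135130; T_14,10=10×39325+359502=752752; T_14,11=11×2431+39325=66066; T_14,12=12×78+2431=3367
r15: T_15,9=9×5135130+20912320=67128490; T_15,10=10×752752+5135130=12662650; T_15,11=11×66066+752752=1479478; T_15,12=12×3367+66066=106470
Read S(15,9) = 67128490, S(15,10) = 12662650, S(15,11) = 1479478, S(15,12) = 106470.

67128490, 12662650, 1479478, 106470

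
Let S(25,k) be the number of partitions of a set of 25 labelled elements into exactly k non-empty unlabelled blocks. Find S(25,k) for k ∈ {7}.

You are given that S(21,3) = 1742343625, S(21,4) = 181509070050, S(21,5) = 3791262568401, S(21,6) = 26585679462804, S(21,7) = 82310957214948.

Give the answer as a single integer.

[22] T[22,4]:4*181509070050+1742343625=727778623825 · T[22,5]:5*3791262568401+181509070050=19137821912055 · T[22,6]:6*26585679462804+3791262568401=163305339345225 · T[22,7]:7*82310957214948+26585679462804=602762379967440
[23] T[23,5]:5*19137821912055+727778623825=96416888184100 · T[23,6]:6*163305339345225+19137821912055=998969857983405 · T[23,7]:7*602762379967440+163305339345225=4382641999117305
[24] T[24,6]:6*998969857983405+96416888184100=6090236036084530 · T[24,7]:7*4382641999117305+998969857983405=31677463851804540
[25] T[25,7]:7*31677463851804540+6090236036084530=227832482998716310
Read S(25,7) = 227832482998716310.

227832482998716310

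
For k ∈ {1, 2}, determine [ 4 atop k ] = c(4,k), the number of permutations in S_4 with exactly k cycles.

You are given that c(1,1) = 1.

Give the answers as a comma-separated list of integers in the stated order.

@2  (2,1):1·1+0→1, (2,2):0·1+1→1
@3  (3,1):1·2+0→2, (3,2):1·2+1→3
@4  (4,1):2·3+0→6, (4,2):3·3+2→11
Read c(4,1) = 6, c(4,2) = 11.

6, 11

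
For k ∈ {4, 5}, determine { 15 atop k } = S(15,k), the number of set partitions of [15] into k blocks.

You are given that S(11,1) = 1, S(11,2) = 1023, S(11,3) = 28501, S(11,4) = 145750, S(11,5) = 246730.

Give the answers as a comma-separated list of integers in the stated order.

42355950, 210766920

row 12: T[12][1]=1·1+0=1  T[12][2]=2·1023+1=2047  T[12][3]=3·28501+1023=86526  T[12][4]=4·145750+28501=611501  T[12][5]=5·246730+145750=1379400
row 13: T[13][2]=2·2047+1=4095  T[13][3]=3·86526+2047=261625  T[13][4]=4·611501+86526=2532530  T[13][5]=5·1379400+611501=7508501
row 14: T[14][3]=3·261625+4095=788970  T[14][4]=4·2532530+261625=10391745  T[14][5]=5·7508501+2532530=40075035
row 15: T[15][4]=4·10391745+788970=42355950  T[15][5]=5·40075035+10391745=210766920
Read S(15,4) = 42355950, S(15,5) = 210766920.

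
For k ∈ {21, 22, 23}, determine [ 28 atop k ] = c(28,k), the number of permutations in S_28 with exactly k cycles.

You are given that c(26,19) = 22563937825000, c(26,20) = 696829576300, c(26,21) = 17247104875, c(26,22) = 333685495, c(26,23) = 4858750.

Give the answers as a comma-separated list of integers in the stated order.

71603372991150, 1845173352165, 38343278610

r27: T_27,20=26×696829576300+22563937825000=40681506808800; T_27,21=26×17247104875+696829576300=1145254303050; T_27,22=26×333685495+17247104875=25922927745; T_27,23=26×4858750+333685495=460012995
r28: T_28,21=27×1145254303050+40681506808800=71603372991150; T_28,22=27×25922927745+1145254303050=1845173352165; T_28,23=27×460012995+25922927745=38343278610
Read c(28,21) = 71603372991150, c(28,22) = 1845173352165, c(28,23) = 38343278610.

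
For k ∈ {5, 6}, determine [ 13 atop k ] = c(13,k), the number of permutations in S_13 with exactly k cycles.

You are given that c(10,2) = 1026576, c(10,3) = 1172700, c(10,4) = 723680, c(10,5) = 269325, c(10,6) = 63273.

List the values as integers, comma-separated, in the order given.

657206836, 206070150

r11: T_11,3=10×1172700+1026576=12753576; T_11,4=10×723680+1172700=8409500; T_11,5=10×269325+723680=3416930; T_11,6=10×63273+269325=902055
r12: T_12,4=11×8409500+12753576=105258076; T_12,5=11×3416930+8409500=45995730; T_12,6=11×902055+3416930=13339535
r13: T_13,5=12×45995730+105258076=657206836; T_13,6=12×13339535+45995730=206070150
Read c(13,5) = 657206836, c(13,6) = 206070150.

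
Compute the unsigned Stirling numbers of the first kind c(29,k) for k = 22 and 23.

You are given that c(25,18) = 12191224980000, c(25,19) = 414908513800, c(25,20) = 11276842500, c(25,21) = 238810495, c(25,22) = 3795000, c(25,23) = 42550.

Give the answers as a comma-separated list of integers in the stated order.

row 26: T[26][19]=25·414908513800+12191224980000=22563937825000  T[26][20]=25·11276842500+414908513800=696829576300  T[26][21]=25·238810495+11276842500=17247104875  T[26][22]=25·3795000+238810495=333685495  T[26][23]=25·42550+3795000=4858750
row 27: T[27][20]=26·696829576300+22563937825000=40681506808800  T[27][21]=26·17247104875+696829576300=1145254303050  T[27][22]=26·333685495+17247104875=25922927745  T[27][23]=26·4858750+333685495=460012995
row 28: T[28][21]=27·1145254303050+40681506808800=71603372991150  T[28][22]=27·25922927745+1145254303050=1845173352165  T[28][23]=27·460012995+25922927745=38343278610
row 29: T[29][22]=28·1845173352165+71603372991150=123268226851770  T[29][23]=28·38343278610+1845173352165=2918785153245
Read c(29,22) = 123268226851770, c(29,23) = 2918785153245.

123268226851770, 2918785153245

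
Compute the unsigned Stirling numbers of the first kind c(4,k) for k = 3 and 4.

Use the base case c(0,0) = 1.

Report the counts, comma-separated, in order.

6, 1

@1  (1,1):0·0+1→1
@2  (2,1):1·1+0→1, (2,2):0·1+1→1
@3  (3,2):1·2+1→3, (3,3):0·2+1→1
@4  (4,3):1·3+3→6, (4,4):0·3+1→1
Read c(4,3) = 6, c(4,4) = 1.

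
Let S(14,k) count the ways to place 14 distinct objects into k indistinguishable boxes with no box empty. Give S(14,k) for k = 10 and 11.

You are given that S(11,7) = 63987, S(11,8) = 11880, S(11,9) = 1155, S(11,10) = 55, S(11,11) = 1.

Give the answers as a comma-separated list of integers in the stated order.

[12] T[12,8]:8*11880+63987=159027 · T[12,9]:9*1155+11880=22275 · T[12,10]:10*55+1155=1705 · T[12,11]:11*1+55=66
[13] T[13,9]:9*22275+159027=359502 · T[13,10]:10*1705+22275=39325 · T[13,11]:11*66+1705=2431
[14] T[14,10]:10*39325+359502=752752 · T[14,11]:11*2431+39325=66066
Read S(14,10) = 752752, S(14,11) = 66066.

752752, 66066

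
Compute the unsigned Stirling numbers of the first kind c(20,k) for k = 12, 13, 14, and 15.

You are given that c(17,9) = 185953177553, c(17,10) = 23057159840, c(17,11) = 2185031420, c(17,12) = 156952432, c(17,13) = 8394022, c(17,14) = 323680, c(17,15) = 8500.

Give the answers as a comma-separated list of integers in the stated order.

4465226757381, 342252511900, 20692933630, 973941900

[18] T[18,10]:17*23057159840+185953177553=577924894833 · T[18,11]:17*2185031420+23057159840=60202693980 · T[18,12]:17*156952432+2185031420=4853222764 · T[18,13]:17*8394022+156952432=299650806 · T[18,14]:17*323680+8394022=13896582 · T[18,15]:17*8500+323680=468180
[19] T[19,11]:18*60202693980+577924894833=1661573386473 · T[19,12]:18*4853222764+60202693980=147560703732 · T[19,13]:18*299650806+4853222764=10246937272 · T[19,14]:18*13896582+299650806=549789282 · T[19,15]:18*468180+13896582=22323822
[20] T[20,12]:19*147560703732+1661573386473=4465226757381 · T[20,13]:19*10246937272+147560703732=342252511900 · T[20,14]:19*549789282+10246937272=20692933630 · T[20,15]:19*22323822+549789282=973941900
Read c(20,12) = 4465226757381, c(20,13) = 342252511900, c(20,14) = 20692933630, c(20,15) = 973941900.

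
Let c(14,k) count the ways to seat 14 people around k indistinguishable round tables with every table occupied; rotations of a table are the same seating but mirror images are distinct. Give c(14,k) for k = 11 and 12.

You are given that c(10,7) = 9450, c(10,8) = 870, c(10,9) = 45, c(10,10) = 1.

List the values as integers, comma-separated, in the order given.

[11] T[11,8]:10*870+9450=18150 · T[11,9]:10*45+870=1320 · T[11,10]:10*1+45=55 · T[11,11]:10*0+1=1
[12] T[12,9]:11*1320+18150=32670 · T[12,10]:11*55+1320=1925 · T[12,11]:11*1+55=66 · T[12,12]:11*0+1=1
[13] T[13,10]:12*1925+32670=55770 · T[13,11]:12*66+1925=2717 · T[13,12]:12*1+66=78
[14] T[14,11]:13*2717+55770=91091 · T[14,12]:13*78+2717=3731
Read c(14,11) = 91091, c(14,12) = 3731.

91091, 3731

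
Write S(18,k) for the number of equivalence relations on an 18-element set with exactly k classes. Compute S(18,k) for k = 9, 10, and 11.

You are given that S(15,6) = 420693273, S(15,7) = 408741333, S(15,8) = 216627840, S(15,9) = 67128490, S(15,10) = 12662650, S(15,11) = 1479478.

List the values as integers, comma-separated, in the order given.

106175395755, 37112163803, 8391004908

[16] T[16,7]:7*408741333+420693273=3281882604 · T[16,8]:8*216627840+408741333=2141764053 · T[16,9]:9*67128490+216627840=820784250 · T[16,10]:10*12662650+67128490=193754990 · T[16,11]:11*1479478+12662650=28936908
[17] T[17,8]:8*2141764053+3281882604=20415995028 · T[17,9]:9*820784250+2141764053=9528822303 · T[17,10]:10*193754990+820784250=2758334150 · T[17,11]:11*28936908+193754990=512060978
[18] T[18,9]:9*9528822303+20415995028=106175395755 · T[18,10]:10*2758334150+9528822303=37112163803 · T[18,11]:11*512060978+2758334150=8391004908
Read S(18,9) = 106175395755, S(18,10) = 37112163803, S(18,11) = 8391004908.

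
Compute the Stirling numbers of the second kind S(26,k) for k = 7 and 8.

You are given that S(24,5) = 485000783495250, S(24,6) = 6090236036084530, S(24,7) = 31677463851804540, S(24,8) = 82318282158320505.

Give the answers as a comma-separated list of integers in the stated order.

[25] T[25,6]:6*6090236036084530+485000783495250=37026417000002430 · T[25,7]:7*31677463851804540+6090236036084530=227832482998716310 · T[25,8]:8*82318282158320505+31677463851804540=690223721118368580
[26] T[26,7]:7*227832482998716310+37026417000002430=1631853797991016600 · T[26,8]:8*690223721118368580+227832482998716310=5749622251945664950
Read S(26,7) = 1631853797991016600, S(26,8) = 5749622251945664950.

1631853797991016600, 5749622251945664950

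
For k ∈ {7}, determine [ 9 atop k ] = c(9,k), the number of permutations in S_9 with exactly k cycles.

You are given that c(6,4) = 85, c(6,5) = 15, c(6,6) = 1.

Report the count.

546

r7: T_7,5=6×15+85=175; T_7,6=6×1+15=21; T_7,7=6×0+1=1
r8: T_8,6=7×21+175=322; T_8,7=7×1+21=28
r9: T_9,7=8×28+322=546
Read c(9,7) = 546.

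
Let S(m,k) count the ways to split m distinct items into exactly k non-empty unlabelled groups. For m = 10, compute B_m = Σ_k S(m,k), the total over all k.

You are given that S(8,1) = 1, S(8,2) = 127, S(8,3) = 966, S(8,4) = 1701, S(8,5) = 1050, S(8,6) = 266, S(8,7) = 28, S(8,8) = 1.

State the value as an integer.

115975

r9: T_9,1=1×1+0=1; T_9,2=2×127+1=255; T_9,3=3×966+127=3025; T_9,4=4×1701+966=7770; T_9,5=5×1050+1701=6951; T_9,6=6×266+1050=2646; T_9,7=7×28+266=462; T_9,8=8×1+28=36; T_9,9=9×0+1=1
r10: T_10,1=1×1+0=1; T_10,2=2×255+1=511; T_10,3=3×3025+255=9330; T_10,4=4×7770+3025=34105; T_10,5=5×6951+7770=42525; T_10,6=6×2646+6951=22827; T_10,7=7×462+2646=5880; T_10,8=8×36+462=750; T_10,9=9×1+36=45; T_10,10=10×0+1=1
B_10 = ΣS(10,k) = 1+511+9330+34105+42525+22827+5880+750+45+1 = 115975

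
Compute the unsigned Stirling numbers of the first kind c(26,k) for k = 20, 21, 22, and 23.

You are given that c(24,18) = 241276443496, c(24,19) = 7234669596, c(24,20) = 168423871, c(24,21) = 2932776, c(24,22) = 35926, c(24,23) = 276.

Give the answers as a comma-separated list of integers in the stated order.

[25] T[25,19]:24*7234669596+241276443496=414908513800 · T[25,20]:24*168423871+7234669596=11276842500 · T[25,21]:24*2932776+168423871=238810495 · T[25,22]:24*35926+2932776=3795000 · T[25,23]:24*276+35926=42550
[26] T[26,20]:25*11276842500+414908513800=696829576300 · T[26,21]:25*238810495+11276842500=17247104875 · T[26,22]:25*3795000+238810495=333685495 · T[26,23]:25*42550+3795000=4858750
Read c(26,20) = 696829576300, c(26,21) = 17247104875, c(26,22) = 333685495, c(26,23) = 4858750.

696829576300, 17247104875, 333685495, 4858750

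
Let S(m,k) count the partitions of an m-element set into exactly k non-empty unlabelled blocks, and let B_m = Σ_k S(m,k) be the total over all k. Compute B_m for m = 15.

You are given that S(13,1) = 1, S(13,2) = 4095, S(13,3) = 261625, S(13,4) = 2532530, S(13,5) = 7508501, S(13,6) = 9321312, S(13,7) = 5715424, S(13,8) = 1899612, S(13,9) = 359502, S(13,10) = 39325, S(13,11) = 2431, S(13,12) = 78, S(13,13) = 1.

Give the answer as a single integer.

1382958545

[14] T[14,1]:1*1+0=1 · T[14,2]:2*4095+1=8191 · T[14,3]:3*261625+4095=788970 · T[14,4]:4*2532530+261625=10391745 · T[14,5]:5*7508501+2532530=40075035 · T[14,6]:6*9321312+7508501=63436373 · T[14,7]:7*5715424+9321312=49329280 · T[14,8]:8*1899612+5715424=20912320 · T[14,9]:9*359502+1899612=5135130 · T[14,10]:10*39325+359502=752752 · T[14,11]:11*2431+39325=66066 · T[14,12]:12*78+2431=3367 · T[14,13]:13*1+78=91 · T[14,14]:14*0+1=1
[15] T[15,1]:1*1+0=1 · T[15,2]:2*8191+1=16383 · T[15,3]:3*788970+8191=2375101 · T[15,4]:4*10391745+788970=42355950 · T[15,5]:5*40075035+10391745=210766920 · T[15,6]:6*63436373+40075035=420693273 · T[15,7]:7*49329280+63436373=408741333 · T[15,8]:8*20912320+49329280=216627840 · T[15,9]:9*5135130+20912320=67128490 · T[15,10]:10*752752+5135130=12662650 · T[15,11]:11*66066+752752=1479478 · T[15,12]:12*3367+66066=106470 · T[15,13]:13*91+3367=4550 · T[15,14]:14*1+91=105 · T[15,15]:15*0+1=1
B_15 = ΣS(15,k) = 1+16383+2375101+42355950+210766920+420693273+408741333+216627840+67128490+12662650+1479478+106470+4550+105+1 = 1382958545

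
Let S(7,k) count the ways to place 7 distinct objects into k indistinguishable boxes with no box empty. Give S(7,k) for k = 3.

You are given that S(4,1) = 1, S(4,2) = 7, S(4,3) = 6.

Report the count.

301

@5  (5,1):1·1+0→1, (5,2):7·2+1→15, (5,3):6·3+7→25
@6  (6,2):15·2+1→31, (6,3):25·3+15→90
@7  (7,3):90·3+31→301
Read S(7,3) = 301.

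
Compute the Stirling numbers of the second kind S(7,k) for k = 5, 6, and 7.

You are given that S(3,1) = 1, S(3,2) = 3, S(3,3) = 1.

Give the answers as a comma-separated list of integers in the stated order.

140, 21, 1

r4: T_4,2=2×3+1=7; T_4,3=3×1+3=6; T_4,4=4×0+1=1
r5: T_5,3=3×6+7=25; T_5,4=4×1+6=10; T_5,5=5×0+1=1
r6: T_6,4=4×10+25=65; T_6,5=5×1+10=15; T_6,6=6×0+1=1
r7: T_7,5=5×15+65=140; T_7,6=6×1+15=21; T_7,7=7×0+1=1
Read S(7,5) = 140, S(7,6) = 21, S(7,7) = 1.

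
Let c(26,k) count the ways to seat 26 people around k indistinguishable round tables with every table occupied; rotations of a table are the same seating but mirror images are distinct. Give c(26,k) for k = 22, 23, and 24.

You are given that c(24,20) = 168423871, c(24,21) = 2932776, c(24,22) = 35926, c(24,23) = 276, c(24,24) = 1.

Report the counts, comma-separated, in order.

i=25: T(25,21)=168423871+24·2932776=238810495 | T(25,22)=2932776+24·35926=3795000 | T(25,23)=35926+24·276=42550 | T(25,24)=276+24·1=300
i=26: T(26,22)=238810495+25·3795000=333685495 | T(26,23)=3795000+25·42550=4858750 | T(26,24)=42550+25·300=50050
Read c(26,22) = 333685495, c(26,23) = 4858750, c(26,24) = 50050.

333685495, 4858750, 50050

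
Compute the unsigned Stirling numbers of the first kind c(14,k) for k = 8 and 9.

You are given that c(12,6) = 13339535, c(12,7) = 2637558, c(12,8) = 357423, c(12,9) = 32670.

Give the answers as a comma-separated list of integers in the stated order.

135036473, 16669653

@13  (13,7):2637558·12+13339535→44990231, (13,8):357423·12+2637558→6926634, (13,9):32670·12+357423→749463
@14  (14,8):6926634·13+44990231→135036473, (14,9):749463·13+6926634→16669653
Read c(14,8) = 135036473, c(14,9) = 16669653.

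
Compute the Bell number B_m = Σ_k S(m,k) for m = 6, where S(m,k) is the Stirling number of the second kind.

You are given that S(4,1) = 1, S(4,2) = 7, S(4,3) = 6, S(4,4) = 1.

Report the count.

i=5: T(5,1)=0+1·1=1 | T(5,2)=1+2·7=15 | T(5,3)=7+3·6=25 | T(5,4)=6+4·1=10 | T(5,5)=1+5·0=1
i=6: T(6,1)=0+1·1=1 | T(6,2)=1+2·15=31 | T(6,3)=15+3·25=90 | T(6,4)=25+4·10=65 | T(6,5)=10+5·1=15 | T(6,6)=1+6·0=1
B_6 = ΣS(6,k) = 1+31+90+65+15+1 = 203

203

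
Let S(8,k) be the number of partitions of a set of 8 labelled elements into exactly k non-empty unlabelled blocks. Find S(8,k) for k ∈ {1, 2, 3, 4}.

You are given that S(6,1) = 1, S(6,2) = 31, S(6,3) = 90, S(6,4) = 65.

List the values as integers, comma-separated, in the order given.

1, 127, 966, 1701

@7  (7,1):1·1+0→1, (7,2):31·2+1→63, (7,3):90·3+31→301, (7,4):65·4+90→350
@8  (8,1):1·1+0→1, (8,2):63·2+1→127, (8,3):301·3+63→966, (8,4):350·4+301→1701
Read S(8,1) = 1, S(8,2) = 127, S(8,3) = 966, S(8,4) = 1701.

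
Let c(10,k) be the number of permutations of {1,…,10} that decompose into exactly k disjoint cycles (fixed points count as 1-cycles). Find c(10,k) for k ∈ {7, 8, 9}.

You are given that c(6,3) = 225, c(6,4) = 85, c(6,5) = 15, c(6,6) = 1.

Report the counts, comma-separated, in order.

9450, 870, 45

row 7: T[7][4]=6·85+225=735  T[7][5]=6·15+85=175  T[7][6]=6·1+15=21  T[7][7]=6·0+1=1
row 8: T[8][5]=7·175+735=1960  T[8][6]=7·21+175=322  T[8][7]=7·1+21=28  T[8][8]=7·0+1=1
row 9: T[9][6]=8·322+1960=4536  T[9][7]=8·28+322=546  T[9][8]=8·1+28=36  T[9][9]=8·0+1=1
row 10: T[10][7]=9·546+4536=9450  T[10][8]=9·36+546=870  T[10][9]=9·1+36=45
Read c(10,7) = 9450, c(10,8) = 870, c(10,9) = 45.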